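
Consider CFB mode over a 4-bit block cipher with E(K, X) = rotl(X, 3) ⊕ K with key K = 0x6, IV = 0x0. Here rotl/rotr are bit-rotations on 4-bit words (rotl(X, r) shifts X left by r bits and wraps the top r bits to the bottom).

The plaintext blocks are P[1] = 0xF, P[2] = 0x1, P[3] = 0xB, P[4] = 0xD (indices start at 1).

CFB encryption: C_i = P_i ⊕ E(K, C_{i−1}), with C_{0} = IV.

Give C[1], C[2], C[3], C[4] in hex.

C[1]: E(K, 0x0) = 0x6; 0xF ⊕ 0x6 = 0x9.
C[2]: E(K, 0x9) = 0xA; 0x1 ⊕ 0xA = 0xB.
C[3]: E(K, 0xB) = 0xB; 0xB ⊕ 0xB = 0x0.
C[4]: E(K, 0x0) = 0x6; 0xD ⊕ 0x6 = 0xB.

C[1] = 0x9, C[2] = 0xB, C[3] = 0x0, C[4] = 0xB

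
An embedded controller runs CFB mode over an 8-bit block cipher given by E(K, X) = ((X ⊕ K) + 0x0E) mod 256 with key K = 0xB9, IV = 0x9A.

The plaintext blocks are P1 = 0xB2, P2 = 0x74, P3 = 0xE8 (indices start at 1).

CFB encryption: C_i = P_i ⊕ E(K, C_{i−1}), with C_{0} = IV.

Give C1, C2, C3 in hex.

C1: E(K, 0x9A) = 0x31; 0xB2 ⊕ 0x31 = 0x83.
C2: E(K, 0x83) = 0x48; 0x74 ⊕ 0x48 = 0x3C.
C3: E(K, 0x3C) = 0x93; 0xE8 ⊕ 0x93 = 0x7B.

C1 = 0x83, C2 = 0x3C, C3 = 0x7B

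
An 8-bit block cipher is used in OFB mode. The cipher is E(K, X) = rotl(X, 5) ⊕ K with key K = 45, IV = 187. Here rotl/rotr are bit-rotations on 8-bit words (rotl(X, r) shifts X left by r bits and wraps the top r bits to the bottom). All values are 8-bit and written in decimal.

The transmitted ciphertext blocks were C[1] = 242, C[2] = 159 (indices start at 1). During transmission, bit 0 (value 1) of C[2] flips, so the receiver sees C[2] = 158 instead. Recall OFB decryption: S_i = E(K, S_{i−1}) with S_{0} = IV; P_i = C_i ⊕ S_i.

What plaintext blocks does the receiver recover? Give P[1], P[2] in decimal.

Only C[2] changed, to 158. In OFB, a change in C_i flips the same bit in P_i only; the keystream is unaffected. Decrypting the received ciphertext:
P[1]: S = E(K, 187) = 90; 242 ⊕ 90 = 168.
P[2]: S = E(K, 90) = 102; 158 ⊕ 102 = 248.
Blocks that differ from the original plaintext: P[2].

P[1] = 168, P[2] = 248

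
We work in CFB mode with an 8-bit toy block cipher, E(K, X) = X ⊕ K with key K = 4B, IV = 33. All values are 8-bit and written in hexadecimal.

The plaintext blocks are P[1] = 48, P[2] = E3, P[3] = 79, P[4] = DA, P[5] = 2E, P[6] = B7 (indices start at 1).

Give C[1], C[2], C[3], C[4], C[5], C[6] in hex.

C[1] = 30, C[2] = 98, C[3] = AA, C[4] = 3B, C[5] = 5E, C[6] = A2

CFB encryption: C_i = P_i ⊕ E(K, C_{i−1}), with C_{0} = IV.
C[1]: E(K, 33) = 78; 48 ⊕ 78 = 30.
C[2]: E(K, 30) = 7B; E3 ⊕ 7B = 98.
C[3]: E(K, 98) = D3; 79 ⊕ D3 = AA.
C[4]: E(K, AA) = E1; DA ⊕ E1 = 3B.
C[5]: E(K, 3B) = 70; 2E ⊕ 70 = 5E.
C[6]: E(K, 5E) = 15; B7 ⊕ 15 = A2.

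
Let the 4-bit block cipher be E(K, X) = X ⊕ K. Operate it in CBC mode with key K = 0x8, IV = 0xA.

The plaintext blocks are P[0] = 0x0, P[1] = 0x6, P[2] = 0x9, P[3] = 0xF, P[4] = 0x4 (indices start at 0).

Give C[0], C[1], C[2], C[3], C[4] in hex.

C[0] = 0x2, C[1] = 0xC, C[2] = 0xD, C[3] = 0xA, C[4] = 0x6

CBC encryption: C_i = E(K, P_i ⊕ C_{i−1}), with C_{−1} = IV.
C[0]: P[0] ⊕ 0xA = 0xA; E(K, 0xA) = 0x2.
C[1]: P[1] ⊕ 0x2 = 0x4; E(K, 0x4) = 0xC.
C[2]: P[2] ⊕ 0xC = 0x5; E(K, 0x5) = 0xD.
C[3]: P[3] ⊕ 0xD = 0x2; E(K, 0x2) = 0xA.
C[4]: P[4] ⊕ 0xA = 0xE; E(K, 0xE) = 0x6.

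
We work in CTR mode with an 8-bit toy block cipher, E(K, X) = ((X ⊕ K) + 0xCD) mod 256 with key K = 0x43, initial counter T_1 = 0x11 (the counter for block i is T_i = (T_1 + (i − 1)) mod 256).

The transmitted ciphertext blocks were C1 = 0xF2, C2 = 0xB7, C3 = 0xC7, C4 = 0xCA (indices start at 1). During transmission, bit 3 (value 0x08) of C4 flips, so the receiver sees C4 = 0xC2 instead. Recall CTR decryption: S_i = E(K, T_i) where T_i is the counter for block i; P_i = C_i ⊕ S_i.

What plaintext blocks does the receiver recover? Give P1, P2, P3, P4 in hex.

P1 = 0xED, P2 = 0xA9, P3 = 0xDA, P4 = 0xE6

Only C4 changed, to 0xC2. In CTR, a change in C_i flips the same bit in P_i only; the keystream is unaffected. Decrypting the received ciphertext:
P1: T = 0x11, S = E(K, T) = 0x1F; 0xF2 ⊕ 0x1F = 0xED.
P2: T = 0x12, S = E(K, T) = 0x1E; 0xB7 ⊕ 0x1E = 0xA9.
P3: T = 0x13, S = E(K, T) = 0x1D; 0xC7 ⊕ 0x1D = 0xDA.
P4: T = 0x14, S = E(K, T) = 0x24; 0xC2 ⊕ 0x24 = 0xE6.
Blocks that differ from the original plaintext: P4.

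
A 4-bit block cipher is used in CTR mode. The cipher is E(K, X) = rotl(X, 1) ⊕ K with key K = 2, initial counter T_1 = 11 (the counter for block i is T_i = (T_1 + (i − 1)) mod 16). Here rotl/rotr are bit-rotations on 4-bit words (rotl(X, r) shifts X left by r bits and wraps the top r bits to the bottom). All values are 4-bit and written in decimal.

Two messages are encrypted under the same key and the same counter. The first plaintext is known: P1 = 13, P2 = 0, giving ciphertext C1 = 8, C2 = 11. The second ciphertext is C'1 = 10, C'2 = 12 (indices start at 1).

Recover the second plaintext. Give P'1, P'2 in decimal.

P'1 = 15, P'2 = 7

In CTR with a reused counter, both messages share the same keystream S_i, so C_i ⊕ C'_i = P_i ⊕ P'_i and thus P'_i = P_i ⊕ C_i ⊕ C'_i.
P'1: 13 ⊕ 8 ⊕ 10 = 15.
P'2: 0 ⊕ 11 ⊕ 12 = 7.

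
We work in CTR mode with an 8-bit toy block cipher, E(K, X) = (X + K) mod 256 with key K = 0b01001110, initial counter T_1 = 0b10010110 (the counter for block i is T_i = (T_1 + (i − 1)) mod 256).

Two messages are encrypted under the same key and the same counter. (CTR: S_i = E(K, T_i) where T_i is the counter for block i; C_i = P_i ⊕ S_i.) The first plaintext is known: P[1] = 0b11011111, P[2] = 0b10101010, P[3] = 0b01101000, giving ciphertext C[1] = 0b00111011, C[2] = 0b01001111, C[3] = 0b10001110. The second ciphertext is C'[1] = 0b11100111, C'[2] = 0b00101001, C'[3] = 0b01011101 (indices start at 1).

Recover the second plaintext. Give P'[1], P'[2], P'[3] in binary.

In CTR with a reused counter, both messages share the same keystream S_i, so C_i ⊕ C'_i = P_i ⊕ P'_i and thus P'_i = P_i ⊕ C_i ⊕ C'_i.
P'[1]: 0b11011111 ⊕ 0b00111011 ⊕ 0b11100111 = 0b00000011.
P'[2]: 0b10101010 ⊕ 0b01001111 ⊕ 0b00101001 = 0b11001100.
P'[3]: 0b01101000 ⊕ 0b10001110 ⊕ 0b01011101 = 0b10111011.

P'[1] = 0b00000011, P'[2] = 0b11001100, P'[3] = 0b10111011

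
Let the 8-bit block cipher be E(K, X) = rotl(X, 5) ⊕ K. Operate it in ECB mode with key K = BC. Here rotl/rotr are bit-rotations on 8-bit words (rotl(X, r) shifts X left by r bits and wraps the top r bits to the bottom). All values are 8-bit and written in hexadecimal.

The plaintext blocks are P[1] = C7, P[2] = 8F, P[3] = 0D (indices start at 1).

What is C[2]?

C[2] = 4D

ECB encryption: C_i = E(K, P_i).
C[2]: E(K, 8F) = 4D.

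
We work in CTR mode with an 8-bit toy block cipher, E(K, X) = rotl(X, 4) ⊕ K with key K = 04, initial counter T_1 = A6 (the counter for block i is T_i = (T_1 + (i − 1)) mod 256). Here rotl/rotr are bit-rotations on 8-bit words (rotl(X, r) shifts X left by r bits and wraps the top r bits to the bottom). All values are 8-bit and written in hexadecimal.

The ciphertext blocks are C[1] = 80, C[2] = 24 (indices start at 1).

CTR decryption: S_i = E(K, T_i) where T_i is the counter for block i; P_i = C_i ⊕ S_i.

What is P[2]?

P[2]: T = A7, S = E(K, T) = 7E; 24 ⊕ 7E = 5A.

P[2] = 5A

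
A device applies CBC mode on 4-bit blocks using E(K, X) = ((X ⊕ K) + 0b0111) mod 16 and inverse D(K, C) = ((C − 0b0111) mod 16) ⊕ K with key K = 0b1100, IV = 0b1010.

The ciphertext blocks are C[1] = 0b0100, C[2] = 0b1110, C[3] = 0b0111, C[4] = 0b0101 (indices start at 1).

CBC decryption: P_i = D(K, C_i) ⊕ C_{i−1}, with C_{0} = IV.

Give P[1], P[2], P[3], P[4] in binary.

P[1] = 0b1011, P[2] = 0b1111, P[3] = 0b0010, P[4] = 0b0101

P[1]: D(K, 0b0100) = 0b0001; 0b0001 ⊕ 0b1010 = 0b1011.
P[2]: D(K, 0b1110) = 0b1011; 0b1011 ⊕ 0b0100 = 0b1111.
P[3]: D(K, 0b0111) = 0b1100; 0b1100 ⊕ 0b1110 = 0b0010.
P[4]: D(K, 0b0101) = 0b0010; 0b0010 ⊕ 0b0111 = 0b0101.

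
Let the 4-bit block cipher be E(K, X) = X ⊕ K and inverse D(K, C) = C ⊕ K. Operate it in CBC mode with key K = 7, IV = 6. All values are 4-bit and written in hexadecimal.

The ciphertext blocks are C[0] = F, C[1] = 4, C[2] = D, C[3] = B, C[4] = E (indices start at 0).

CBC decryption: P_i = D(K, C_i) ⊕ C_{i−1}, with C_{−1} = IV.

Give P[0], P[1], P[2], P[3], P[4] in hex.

P[0] = E, P[1] = C, P[2] = E, P[3] = 1, P[4] = 2

P[0]: D(K, F) = 8; 8 ⊕ 6 = E.
P[1]: D(K, 4) = 3; 3 ⊕ F = C.
P[2]: D(K, D) = A; A ⊕ 4 = E.
P[3]: D(K, B) = C; C ⊕ D = 1.
P[4]: D(K, E) = 9; 9 ⊕ B = 2.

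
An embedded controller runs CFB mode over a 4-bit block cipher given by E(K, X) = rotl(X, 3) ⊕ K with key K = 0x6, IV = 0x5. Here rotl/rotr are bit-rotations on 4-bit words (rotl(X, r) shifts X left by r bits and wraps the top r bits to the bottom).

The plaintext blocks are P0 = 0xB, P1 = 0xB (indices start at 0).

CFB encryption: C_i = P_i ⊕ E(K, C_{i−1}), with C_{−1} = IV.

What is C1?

C1 = 0x6

C0: E(K, 0x5) = 0xC; 0xB ⊕ 0xC = 0x7.
C1: E(K, 0x7) = 0xD; 0xB ⊕ 0xD = 0x6.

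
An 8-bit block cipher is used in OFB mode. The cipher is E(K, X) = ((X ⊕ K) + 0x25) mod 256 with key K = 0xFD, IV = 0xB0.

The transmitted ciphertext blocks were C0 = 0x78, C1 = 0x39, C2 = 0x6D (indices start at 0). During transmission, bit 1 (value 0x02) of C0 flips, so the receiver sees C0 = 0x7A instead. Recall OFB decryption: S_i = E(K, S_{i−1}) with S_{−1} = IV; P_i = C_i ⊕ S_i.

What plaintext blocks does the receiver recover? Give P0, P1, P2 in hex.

P0 = 0x08, P1 = 0x8D, P2 = 0x03

Only C0 changed, to 0x7A. In OFB, a change in C_i flips the same bit in P_i only; the keystream is unaffected. Decrypting the received ciphertext:
P0: S = E(K, 0xB0) = 0x72; 0x7A ⊕ 0x72 = 0x08.
P1: S = E(K, 0x72) = 0xB4; 0x39 ⊕ 0xB4 = 0x8D.
P2: S = E(K, 0xB4) = 0x6E; 0x6D ⊕ 0x6E = 0x03.
Blocks that differ from the original plaintext: P0.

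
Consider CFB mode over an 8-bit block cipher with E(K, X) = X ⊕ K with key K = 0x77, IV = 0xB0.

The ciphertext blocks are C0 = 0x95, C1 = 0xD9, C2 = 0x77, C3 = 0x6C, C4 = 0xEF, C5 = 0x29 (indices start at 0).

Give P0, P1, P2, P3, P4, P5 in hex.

CFB decryption: P_i = C_i ⊕ E(K, C_{i−1}), with C_{−1} = IV.
P0: E(K, 0xB0) = 0xC7; 0x95 ⊕ 0xC7 = 0x52.
P1: E(K, 0x95) = 0xE2; 0xD9 ⊕ 0xE2 = 0x3B.
P2: E(K, 0xD9) = 0xAE; 0x77 ⊕ 0xAE = 0xD9.
P3: E(K, 0x77) = 0x00; 0x6C ⊕ 0x00 = 0x6C.
P4: E(K, 0x6C) = 0x1B; 0xEF ⊕ 0x1B = 0xF4.
P5: E(K, 0xEF) = 0x98; 0x29 ⊕ 0x98 = 0xB1.

P0 = 0x52, P1 = 0x3B, P2 = 0xD9, P3 = 0x6C, P4 = 0xF4, P5 = 0xB1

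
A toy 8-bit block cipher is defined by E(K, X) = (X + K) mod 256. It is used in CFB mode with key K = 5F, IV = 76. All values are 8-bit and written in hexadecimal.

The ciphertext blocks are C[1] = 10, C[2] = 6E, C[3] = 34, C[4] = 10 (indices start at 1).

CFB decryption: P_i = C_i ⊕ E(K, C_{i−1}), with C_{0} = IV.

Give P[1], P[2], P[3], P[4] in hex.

P[1]: E(K, 76) = D5; 10 ⊕ D5 = C5.
P[2]: E(K, 10) = 6F; 6E ⊕ 6F = 01.
P[3]: E(K, 6E) = CD; 34 ⊕ CD = F9.
P[4]: E(K, 34) = 93; 10 ⊕ 93 = 83.

P[1] = C5, P[2] = 01, P[3] = F9, P[4] = 83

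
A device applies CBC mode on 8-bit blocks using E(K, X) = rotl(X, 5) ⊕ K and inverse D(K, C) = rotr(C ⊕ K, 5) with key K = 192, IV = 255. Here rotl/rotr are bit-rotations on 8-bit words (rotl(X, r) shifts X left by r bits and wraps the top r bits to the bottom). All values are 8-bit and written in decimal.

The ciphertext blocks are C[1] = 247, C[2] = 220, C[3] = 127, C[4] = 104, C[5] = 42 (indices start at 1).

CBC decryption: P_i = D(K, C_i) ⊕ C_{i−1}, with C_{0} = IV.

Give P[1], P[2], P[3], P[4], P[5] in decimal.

P[1]: D(K, 247) = 185; 185 ⊕ 255 = 70.
P[2]: D(K, 220) = 224; 224 ⊕ 247 = 23.
P[3]: D(K, 127) = 253; 253 ⊕ 220 = 33.
P[4]: D(K, 104) = 69; 69 ⊕ 127 = 58.
P[5]: D(K, 42) = 87; 87 ⊕ 104 = 63.

P[1] = 70, P[2] = 23, P[3] = 33, P[4] = 58, P[5] = 63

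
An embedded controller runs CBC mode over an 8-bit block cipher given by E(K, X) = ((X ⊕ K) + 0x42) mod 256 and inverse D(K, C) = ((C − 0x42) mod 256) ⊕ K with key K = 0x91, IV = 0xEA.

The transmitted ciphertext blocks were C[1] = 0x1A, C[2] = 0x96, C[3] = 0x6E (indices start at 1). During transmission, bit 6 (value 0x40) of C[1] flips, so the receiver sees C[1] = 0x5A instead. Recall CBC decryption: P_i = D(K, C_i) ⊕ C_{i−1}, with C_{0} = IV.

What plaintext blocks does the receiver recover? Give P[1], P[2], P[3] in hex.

Only C[1] changed, to 0x5A. In CBC, a change in C_i garbles P_i and flips the same bit in P_{i+1}. Decrypting the received ciphertext:
P[1]: D(K, 0x5A) = 0x89; 0x89 ⊕ 0xEA = 0x63.
P[2]: D(K, 0x96) = 0xC5; 0xC5 ⊕ 0x5A = 0x9F.
P[3]: D(K, 0x6E) = 0xBD; 0xBD ⊕ 0x96 = 0x2B.
Blocks that differ from the original plaintext: P[1], P[2].

P[1] = 0x63, P[2] = 0x9F, P[3] = 0x2B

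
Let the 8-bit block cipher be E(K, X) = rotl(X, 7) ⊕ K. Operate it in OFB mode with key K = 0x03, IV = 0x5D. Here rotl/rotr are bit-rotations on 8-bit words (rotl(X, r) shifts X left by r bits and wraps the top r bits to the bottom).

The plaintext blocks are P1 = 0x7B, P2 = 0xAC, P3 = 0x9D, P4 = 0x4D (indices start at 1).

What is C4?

C4 = 0xBA

OFB encryption: S_i = E(K, S_{i−1}) with S_{0} = IV; C_i = P_i ⊕ S_i.
C1: S = E(K, 0x5D) = 0xAD; 0x7B ⊕ 0xAD = 0xD6.
C2: S = E(K, 0xAD) = 0xD5; 0xAC ⊕ 0xD5 = 0x79.
C3: S = E(K, 0xD5) = 0xE9; 0x9D ⊕ 0xE9 = 0x74.
C4: S = E(K, 0xE9) = 0xF7; 0x4D ⊕ 0xF7 = 0xBA.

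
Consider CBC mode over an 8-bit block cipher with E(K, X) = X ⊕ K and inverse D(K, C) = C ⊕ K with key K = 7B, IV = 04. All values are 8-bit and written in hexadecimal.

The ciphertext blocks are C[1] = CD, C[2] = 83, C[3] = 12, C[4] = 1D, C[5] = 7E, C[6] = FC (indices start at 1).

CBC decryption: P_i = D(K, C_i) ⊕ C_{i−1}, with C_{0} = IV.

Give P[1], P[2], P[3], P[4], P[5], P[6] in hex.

P[1] = B2, P[2] = 35, P[3] = EA, P[4] = 74, P[5] = 18, P[6] = F9

P[1]: D(K, CD) = B6; B6 ⊕ 04 = B2.
P[2]: D(K, 83) = F8; F8 ⊕ CD = 35.
P[3]: D(K, 12) = 69; 69 ⊕ 83 = EA.
P[4]: D(K, 1D) = 66; 66 ⊕ 12 = 74.
P[5]: D(K, 7E) = 05; 05 ⊕ 1D = 18.
P[6]: D(K, FC) = 87; 87 ⊕ 7E = F9.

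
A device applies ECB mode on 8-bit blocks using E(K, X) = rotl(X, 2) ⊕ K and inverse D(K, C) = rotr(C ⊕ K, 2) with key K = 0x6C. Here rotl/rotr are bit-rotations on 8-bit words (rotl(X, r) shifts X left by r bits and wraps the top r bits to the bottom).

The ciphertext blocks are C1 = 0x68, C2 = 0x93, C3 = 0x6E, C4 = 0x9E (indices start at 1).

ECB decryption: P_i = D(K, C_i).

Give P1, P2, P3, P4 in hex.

P1: D(K, 0x68) = 0x01.
P2: D(K, 0x93) = 0xFF.
P3: D(K, 0x6E) = 0x80.
P4: D(K, 0x9E) = 0xBC.

P1 = 0x01, P2 = 0xFF, P3 = 0x80, P4 = 0xBC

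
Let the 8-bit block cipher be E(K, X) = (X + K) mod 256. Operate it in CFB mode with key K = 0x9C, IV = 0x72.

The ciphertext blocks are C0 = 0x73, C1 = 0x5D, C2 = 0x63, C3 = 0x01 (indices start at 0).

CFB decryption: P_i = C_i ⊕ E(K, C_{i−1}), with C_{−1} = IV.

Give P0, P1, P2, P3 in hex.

P0: E(K, 0x72) = 0x0E; 0x73 ⊕ 0x0E = 0x7D.
P1: E(K, 0x73) = 0x0F; 0x5D ⊕ 0x0F = 0x52.
P2: E(K, 0x5D) = 0xF9; 0x63 ⊕ 0xF9 = 0x9A.
P3: E(K, 0x63) = 0xFF; 0x01 ⊕ 0xFF = 0xFE.

P0 = 0x7D, P1 = 0x52, P2 = 0x9A, P3 = 0xFE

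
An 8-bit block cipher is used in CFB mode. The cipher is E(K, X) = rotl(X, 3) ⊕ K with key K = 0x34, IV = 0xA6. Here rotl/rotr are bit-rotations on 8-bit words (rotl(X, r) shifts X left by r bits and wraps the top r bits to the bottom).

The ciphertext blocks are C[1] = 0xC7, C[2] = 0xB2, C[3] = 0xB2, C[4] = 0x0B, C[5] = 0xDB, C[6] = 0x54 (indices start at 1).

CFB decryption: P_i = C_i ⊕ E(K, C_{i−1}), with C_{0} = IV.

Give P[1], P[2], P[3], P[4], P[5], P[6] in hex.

P[1] = 0xC6, P[2] = 0xB8, P[3] = 0x13, P[4] = 0xAA, P[5] = 0xB7, P[6] = 0xBE

P[1]: E(K, 0xA6) = 0x01; 0xC7 ⊕ 0x01 = 0xC6.
P[2]: E(K, 0xC7) = 0x0A; 0xB2 ⊕ 0x0A = 0xB8.
P[3]: E(K, 0xB2) = 0xA1; 0xB2 ⊕ 0xA1 = 0x13.
P[4]: E(K, 0xB2) = 0xA1; 0x0B ⊕ 0xA1 = 0xAA.
P[5]: E(K, 0x0B) = 0x6C; 0xDB ⊕ 0x6C = 0xB7.
P[6]: E(K, 0xDB) = 0xEA; 0x54 ⊕ 0xEA = 0xBE.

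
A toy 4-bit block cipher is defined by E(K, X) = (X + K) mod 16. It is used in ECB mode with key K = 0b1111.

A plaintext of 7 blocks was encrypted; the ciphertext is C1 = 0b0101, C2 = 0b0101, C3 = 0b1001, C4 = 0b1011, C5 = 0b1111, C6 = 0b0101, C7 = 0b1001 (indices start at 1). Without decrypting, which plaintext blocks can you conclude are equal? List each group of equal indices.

P1 = P2 = P6; P3 = P7

ECB encrypts each block independently with the same key, so equal ciphertext blocks imply equal plaintext blocks.
C1 = C2 = C6 = 0b0101, so P1 = P2 = P6.
C3 = C7 = 0b1001, so P3 = P7.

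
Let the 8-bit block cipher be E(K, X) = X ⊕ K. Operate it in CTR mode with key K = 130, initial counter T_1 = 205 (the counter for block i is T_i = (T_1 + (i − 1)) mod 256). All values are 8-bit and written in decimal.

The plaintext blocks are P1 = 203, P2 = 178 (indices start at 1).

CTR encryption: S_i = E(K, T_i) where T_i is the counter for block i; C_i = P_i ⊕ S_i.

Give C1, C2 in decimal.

C1: T = 205, S = E(K, T) = 79; 203 ⊕ 79 = 132.
C2: T = 206, S = E(K, T) = 76; 178 ⊕ 76 = 254.

C1 = 132, C2 = 254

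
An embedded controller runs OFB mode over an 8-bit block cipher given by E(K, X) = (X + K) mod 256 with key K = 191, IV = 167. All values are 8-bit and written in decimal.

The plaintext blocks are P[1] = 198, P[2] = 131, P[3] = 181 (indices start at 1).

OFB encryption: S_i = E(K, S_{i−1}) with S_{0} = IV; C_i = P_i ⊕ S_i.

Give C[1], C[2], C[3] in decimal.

C[1] = 160, C[2] = 166, C[3] = 81

C[1]: S = E(K, 167) = 102; 198 ⊕ 102 = 160.
C[2]: S = E(K, 102) = 37; 131 ⊕ 37 = 166.
C[3]: S = E(K, 37) = 228; 181 ⊕ 228 = 81.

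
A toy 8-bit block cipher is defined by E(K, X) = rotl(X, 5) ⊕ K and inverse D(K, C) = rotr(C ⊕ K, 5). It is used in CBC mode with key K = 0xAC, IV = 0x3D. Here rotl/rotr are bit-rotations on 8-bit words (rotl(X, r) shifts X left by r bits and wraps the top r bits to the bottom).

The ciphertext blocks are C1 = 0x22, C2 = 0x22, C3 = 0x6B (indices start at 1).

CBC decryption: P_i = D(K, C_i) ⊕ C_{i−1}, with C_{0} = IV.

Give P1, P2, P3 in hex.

P1 = 0x49, P2 = 0x56, P3 = 0x1C

P1: D(K, 0x22) = 0x74; 0x74 ⊕ 0x3D = 0x49.
P2: D(K, 0x22) = 0x74; 0x74 ⊕ 0x22 = 0x56.
P3: D(K, 0x6B) = 0x3E; 0x3E ⊕ 0x22 = 0x1C.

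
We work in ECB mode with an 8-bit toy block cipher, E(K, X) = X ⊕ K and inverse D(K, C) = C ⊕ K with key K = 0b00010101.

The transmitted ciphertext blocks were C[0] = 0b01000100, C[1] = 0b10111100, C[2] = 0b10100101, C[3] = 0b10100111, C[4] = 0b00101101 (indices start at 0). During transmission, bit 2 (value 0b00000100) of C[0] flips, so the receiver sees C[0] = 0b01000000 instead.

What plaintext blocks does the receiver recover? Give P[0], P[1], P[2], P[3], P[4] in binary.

ECB decryption: P_i = D(K, C_i).
Only C[0] changed, to 0b01000000. In ECB, a change in C_i affects only P_i. Decrypting the received ciphertext:
P[0]: D(K, 0b01000000) = 0b01010101.
P[1]: D(K, 0b10111100) = 0b10101001.
P[2]: D(K, 0b10100101) = 0b10110000.
P[3]: D(K, 0b10100111) = 0b10110010.
P[4]: D(K, 0b00101101) = 0b00111000.
Blocks that differ from the original plaintext: P[0].

P[0] = 0b01010101, P[1] = 0b10101001, P[2] = 0b10110000, P[3] = 0b10110010, P[4] = 0b00111000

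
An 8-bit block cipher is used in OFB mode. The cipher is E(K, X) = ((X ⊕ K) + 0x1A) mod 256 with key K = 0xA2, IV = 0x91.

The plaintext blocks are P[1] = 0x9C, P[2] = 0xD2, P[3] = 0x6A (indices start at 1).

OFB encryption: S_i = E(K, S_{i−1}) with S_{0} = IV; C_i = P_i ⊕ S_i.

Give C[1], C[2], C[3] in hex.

C[1] = 0xD1, C[2] = 0xDB, C[3] = 0xAF

C[1]: S = E(K, 0x91) = 0x4D; 0x9C ⊕ 0x4D = 0xD1.
C[2]: S = E(K, 0x4D) = 0x09; 0xD2 ⊕ 0x09 = 0xDB.
C[3]: S = E(K, 0x09) = 0xC5; 0x6A ⊕ 0xC5 = 0xAF.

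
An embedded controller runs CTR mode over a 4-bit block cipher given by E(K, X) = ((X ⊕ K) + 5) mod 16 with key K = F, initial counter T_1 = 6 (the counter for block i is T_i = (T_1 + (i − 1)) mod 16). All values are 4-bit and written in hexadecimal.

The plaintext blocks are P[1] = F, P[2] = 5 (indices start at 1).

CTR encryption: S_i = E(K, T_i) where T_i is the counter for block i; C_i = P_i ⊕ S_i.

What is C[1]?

C[1] = 1

C[1]: T = 6, S = E(K, T) = E; F ⊕ E = 1.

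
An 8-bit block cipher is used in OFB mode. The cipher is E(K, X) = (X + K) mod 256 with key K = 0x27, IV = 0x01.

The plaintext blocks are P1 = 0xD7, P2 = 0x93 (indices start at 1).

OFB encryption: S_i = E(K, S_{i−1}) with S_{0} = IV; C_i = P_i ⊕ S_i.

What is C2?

C1: S = E(K, 0x01) = 0x28; 0xD7 ⊕ 0x28 = 0xFF.
C2: S = E(K, 0x28) = 0x4F; 0x93 ⊕ 0x4F = 0xDC.

C2 = 0xDC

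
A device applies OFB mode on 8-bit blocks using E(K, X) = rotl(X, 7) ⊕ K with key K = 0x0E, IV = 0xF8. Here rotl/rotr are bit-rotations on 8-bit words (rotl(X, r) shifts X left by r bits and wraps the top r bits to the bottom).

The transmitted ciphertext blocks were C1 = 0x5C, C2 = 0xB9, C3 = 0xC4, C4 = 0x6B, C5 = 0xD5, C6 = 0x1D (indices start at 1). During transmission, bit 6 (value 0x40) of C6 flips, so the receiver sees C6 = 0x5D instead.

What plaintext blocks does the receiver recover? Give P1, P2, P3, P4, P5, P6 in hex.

P1 = 0x2E, P2 = 0x8E, P3 = 0x51, P4 = 0xAF, P5 = 0xB9, P6 = 0x65

OFB decryption: S_i = E(K, S_{i−1}) with S_{0} = IV; P_i = C_i ⊕ S_i.
Only C6 changed, to 0x5D. In OFB, a change in C_i flips the same bit in P_i only; the keystream is unaffected. Decrypting the received ciphertext:
P1: S = E(K, 0xF8) = 0x72; 0x5C ⊕ 0x72 = 0x2E.
P2: S = E(K, 0x72) = 0x37; 0xB9 ⊕ 0x37 = 0x8E.
P3: S = E(K, 0x37) = 0x95; 0xC4 ⊕ 0x95 = 0x51.
P4: S = E(K, 0x95) = 0xC4; 0x6B ⊕ 0xC4 = 0xAF.
P5: S = E(K, 0xC4) = 0x6C; 0xD5 ⊕ 0x6C = 0xB9.
P6: S = E(K, 0x6C) = 0x38; 0x5D ⊕ 0x38 = 0x65.
Blocks that differ from the original plaintext: P6.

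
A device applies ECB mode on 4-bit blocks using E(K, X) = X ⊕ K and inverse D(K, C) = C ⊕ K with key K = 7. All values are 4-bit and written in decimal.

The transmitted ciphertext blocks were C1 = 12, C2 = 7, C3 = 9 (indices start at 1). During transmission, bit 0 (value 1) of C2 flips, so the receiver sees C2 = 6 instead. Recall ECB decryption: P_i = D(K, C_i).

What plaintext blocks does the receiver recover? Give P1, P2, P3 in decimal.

P1 = 11, P2 = 1, P3 = 14

Only C2 changed, to 6. In ECB, a change in C_i affects only P_i. Decrypting the received ciphertext:
P1: D(K, 12) = 11.
P2: D(K, 6) = 1.
P3: D(K, 9) = 14.
Blocks that differ from the original plaintext: P2.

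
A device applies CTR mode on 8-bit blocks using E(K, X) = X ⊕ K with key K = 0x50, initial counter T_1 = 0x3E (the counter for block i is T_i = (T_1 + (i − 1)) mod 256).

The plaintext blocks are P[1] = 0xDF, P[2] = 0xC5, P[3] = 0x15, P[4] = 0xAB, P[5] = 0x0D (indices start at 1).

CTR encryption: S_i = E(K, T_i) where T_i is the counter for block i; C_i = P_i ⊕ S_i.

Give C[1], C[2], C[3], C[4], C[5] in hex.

C[1] = 0xB1, C[2] = 0xAA, C[3] = 0x05, C[4] = 0xBA, C[5] = 0x1F

C[1]: T = 0x3E, S = E(K, T) = 0x6E; 0xDF ⊕ 0x6E = 0xB1.
C[2]: T = 0x3F, S = E(K, T) = 0x6F; 0xC5 ⊕ 0x6F = 0xAA.
C[3]: T = 0x40, S = E(K, T) = 0x10; 0x15 ⊕ 0x10 = 0x05.
C[4]: T = 0x41, S = E(K, T) = 0x11; 0xAB ⊕ 0x11 = 0xBA.
C[5]: T = 0x42, S = E(K, T) = 0x12; 0x0D ⊕ 0x12 = 0x1F.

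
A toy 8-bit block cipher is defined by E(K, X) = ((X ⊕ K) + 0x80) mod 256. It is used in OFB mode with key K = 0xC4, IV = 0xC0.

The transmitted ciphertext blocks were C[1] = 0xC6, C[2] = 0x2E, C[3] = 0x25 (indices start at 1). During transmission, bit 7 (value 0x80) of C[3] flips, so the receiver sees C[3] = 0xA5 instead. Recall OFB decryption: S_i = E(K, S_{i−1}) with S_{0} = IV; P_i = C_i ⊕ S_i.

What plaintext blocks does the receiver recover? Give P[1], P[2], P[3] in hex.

P[1] = 0x42, P[2] = 0xEE, P[3] = 0x21

Only C[3] changed, to 0xA5. In OFB, a change in C_i flips the same bit in P_i only; the keystream is unaffected. Decrypting the received ciphertext:
P[1]: S = E(K, 0xC0) = 0x84; 0xC6 ⊕ 0x84 = 0x42.
P[2]: S = E(K, 0x84) = 0xC0; 0x2E ⊕ 0xC0 = 0xEE.
P[3]: S = E(K, 0xC0) = 0x84; 0xA5 ⊕ 0x84 = 0x21.
Blocks that differ from the original plaintext: P[3].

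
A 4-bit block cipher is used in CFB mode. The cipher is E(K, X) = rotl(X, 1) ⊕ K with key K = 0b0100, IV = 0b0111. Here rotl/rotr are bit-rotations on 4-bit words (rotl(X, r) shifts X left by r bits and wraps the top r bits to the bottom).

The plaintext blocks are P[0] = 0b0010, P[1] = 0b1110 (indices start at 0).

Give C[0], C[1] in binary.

CFB encryption: C_i = P_i ⊕ E(K, C_{i−1}), with C_{−1} = IV.
C[0]: E(K, 0b0111) = 0b1010; 0b0010 ⊕ 0b1010 = 0b1000.
C[1]: E(K, 0b1000) = 0b0101; 0b1110 ⊕ 0b0101 = 0b1011.

C[0] = 0b1000, C[1] = 0b1011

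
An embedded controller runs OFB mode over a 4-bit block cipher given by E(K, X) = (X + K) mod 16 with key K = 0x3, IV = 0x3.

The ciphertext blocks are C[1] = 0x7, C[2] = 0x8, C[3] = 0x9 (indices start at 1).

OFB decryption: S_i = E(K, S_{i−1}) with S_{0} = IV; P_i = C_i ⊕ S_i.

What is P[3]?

P[3] = 0x5

P[1]: S = E(K, 0x3) = 0x6; 0x7 ⊕ 0x6 = 0x1.
P[2]: S = E(K, 0x6) = 0x9; 0x8 ⊕ 0x9 = 0x1.
P[3]: S = E(K, 0x9) = 0xC; 0x9 ⊕ 0xC = 0x5.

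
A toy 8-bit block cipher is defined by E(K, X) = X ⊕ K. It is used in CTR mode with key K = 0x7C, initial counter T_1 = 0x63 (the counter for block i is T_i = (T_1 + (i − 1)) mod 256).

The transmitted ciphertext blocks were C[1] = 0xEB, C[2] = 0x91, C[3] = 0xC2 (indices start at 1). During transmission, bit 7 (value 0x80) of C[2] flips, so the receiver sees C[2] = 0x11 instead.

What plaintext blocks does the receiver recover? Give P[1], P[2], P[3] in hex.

CTR decryption: S_i = E(K, T_i) where T_i is the counter for block i; P_i = C_i ⊕ S_i.
Only C[2] changed, to 0x11. In CTR, a change in C_i flips the same bit in P_i only; the keystream is unaffected. Decrypting the received ciphertext:
P[1]: T = 0x63, S = E(K, T) = 0x1F; 0xEB ⊕ 0x1F = 0xF4.
P[2]: T = 0x64, S = E(K, T) = 0x18; 0x11 ⊕ 0x18 = 0x09.
P[3]: T = 0x65, S = E(K, T) = 0x19; 0xC2 ⊕ 0x19 = 0xDB.
Blocks that differ from the original plaintext: P[2].

P[1] = 0xF4, P[2] = 0x09, P[3] = 0xDB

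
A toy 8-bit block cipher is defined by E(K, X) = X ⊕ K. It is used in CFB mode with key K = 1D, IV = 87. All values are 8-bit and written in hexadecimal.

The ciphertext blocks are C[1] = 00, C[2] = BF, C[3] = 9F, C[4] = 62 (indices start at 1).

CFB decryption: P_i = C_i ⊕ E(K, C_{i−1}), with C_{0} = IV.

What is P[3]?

P[3] = 3D

P[3]: E(K, BF) = A2; 9F ⊕ A2 = 3D.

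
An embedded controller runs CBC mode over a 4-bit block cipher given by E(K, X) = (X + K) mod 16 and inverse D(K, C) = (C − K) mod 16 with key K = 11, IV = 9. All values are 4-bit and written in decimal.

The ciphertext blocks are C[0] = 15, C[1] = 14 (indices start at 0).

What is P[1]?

CBC decryption: P_i = D(K, C_i) ⊕ C_{i−1}, with C_{−1} = IV.
P[1]: D(K, 14) = 3; 3 ⊕ 15 = 12.

P[1] = 12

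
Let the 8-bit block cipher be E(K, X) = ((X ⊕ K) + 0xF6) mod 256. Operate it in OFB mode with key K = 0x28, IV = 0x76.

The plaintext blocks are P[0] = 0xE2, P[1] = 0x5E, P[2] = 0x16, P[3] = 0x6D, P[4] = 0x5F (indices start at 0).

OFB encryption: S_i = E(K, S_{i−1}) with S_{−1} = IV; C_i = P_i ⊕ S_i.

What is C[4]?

C[0]: S = E(K, 0x76) = 0x54; 0xE2 ⊕ 0x54 = 0xB6.
C[1]: S = E(K, 0x54) = 0x72; 0x5E ⊕ 0x72 = 0x2C.
C[2]: S = E(K, 0x72) = 0x50; 0x16 ⊕ 0x50 = 0x46.
C[3]: S = E(K, 0x50) = 0x6E; 0x6D ⊕ 0x6E = 0x03.
C[4]: S = E(K, 0x6E) = 0x3C; 0x5F ⊕ 0x3C = 0x63.

C[4] = 0x63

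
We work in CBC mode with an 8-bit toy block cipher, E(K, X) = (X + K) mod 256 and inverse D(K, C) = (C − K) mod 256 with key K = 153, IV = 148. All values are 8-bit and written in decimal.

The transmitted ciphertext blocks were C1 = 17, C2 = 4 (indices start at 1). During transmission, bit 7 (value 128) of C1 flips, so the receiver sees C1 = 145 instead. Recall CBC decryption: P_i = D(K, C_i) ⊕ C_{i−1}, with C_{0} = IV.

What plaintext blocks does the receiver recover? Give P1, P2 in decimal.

P1 = 108, P2 = 250

Only C1 changed, to 145. In CBC, a change in C_i garbles P_i and flips the same bit in P_{i+1}. Decrypting the received ciphertext:
P1: D(K, 145) = 248; 248 ⊕ 148 = 108.
P2: D(K, 4) = 107; 107 ⊕ 145 = 250.
Blocks that differ from the original plaintext: P1, P2.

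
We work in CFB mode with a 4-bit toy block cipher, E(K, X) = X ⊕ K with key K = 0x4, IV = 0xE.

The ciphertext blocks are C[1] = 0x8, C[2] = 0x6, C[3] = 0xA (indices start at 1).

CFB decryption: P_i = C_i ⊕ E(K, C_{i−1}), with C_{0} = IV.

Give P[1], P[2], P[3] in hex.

P[1]: E(K, 0xE) = 0xA; 0x8 ⊕ 0xA = 0x2.
P[2]: E(K, 0x8) = 0xC; 0x6 ⊕ 0xC = 0xA.
P[3]: E(K, 0x6) = 0x2; 0xA ⊕ 0x2 = 0x8.

P[1] = 0x2, P[2] = 0xA, P[3] = 0x8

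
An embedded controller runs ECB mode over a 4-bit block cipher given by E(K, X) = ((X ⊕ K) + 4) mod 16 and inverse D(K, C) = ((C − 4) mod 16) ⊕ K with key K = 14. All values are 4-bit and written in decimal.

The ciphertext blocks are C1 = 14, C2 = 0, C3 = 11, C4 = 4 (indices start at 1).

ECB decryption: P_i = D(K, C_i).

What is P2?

P2: D(K, 0) = 2.

P2 = 2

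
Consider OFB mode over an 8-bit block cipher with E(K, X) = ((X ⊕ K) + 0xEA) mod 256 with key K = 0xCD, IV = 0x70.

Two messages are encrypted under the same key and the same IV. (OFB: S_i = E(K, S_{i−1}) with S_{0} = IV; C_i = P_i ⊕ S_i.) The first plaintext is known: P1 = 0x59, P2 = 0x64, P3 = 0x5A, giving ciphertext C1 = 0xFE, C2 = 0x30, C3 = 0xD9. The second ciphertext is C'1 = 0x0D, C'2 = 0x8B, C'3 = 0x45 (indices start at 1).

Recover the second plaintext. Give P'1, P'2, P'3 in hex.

P'1 = 0xAA, P'2 = 0xDF, P'3 = 0xC6

In OFB with a reused IV, both messages share the same keystream S_i, so C_i ⊕ C'_i = P_i ⊕ P'_i and thus P'_i = P_i ⊕ C_i ⊕ C'_i.
P'1: 0x59 ⊕ 0xFE ⊕ 0x0D = 0xAA.
P'2: 0x64 ⊕ 0x30 ⊕ 0x8B = 0xDF.
P'3: 0x5A ⊕ 0xD9 ⊕ 0x45 = 0xC6.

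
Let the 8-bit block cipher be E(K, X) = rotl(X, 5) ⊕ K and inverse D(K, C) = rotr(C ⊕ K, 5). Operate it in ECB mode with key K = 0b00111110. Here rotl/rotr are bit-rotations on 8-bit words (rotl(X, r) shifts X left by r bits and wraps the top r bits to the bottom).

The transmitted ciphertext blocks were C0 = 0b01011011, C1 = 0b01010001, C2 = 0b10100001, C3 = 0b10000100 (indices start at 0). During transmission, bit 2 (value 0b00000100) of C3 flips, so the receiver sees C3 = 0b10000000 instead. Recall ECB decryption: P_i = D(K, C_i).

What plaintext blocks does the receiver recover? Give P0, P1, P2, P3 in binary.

Only C3 changed, to 0b10000000. In ECB, a change in C_i affects only P_i. Decrypting the received ciphertext:
P0: D(K, 0b01011011) = 0b00101011.
P1: D(K, 0b01010001) = 0b01111011.
P2: D(K, 0b10100001) = 0b11111100.
P3: D(K, 0b10000000) = 0b11110101.
Blocks that differ from the original plaintext: P3.

P0 = 0b00101011, P1 = 0b01111011, P2 = 0b11111100, P3 = 0b11110101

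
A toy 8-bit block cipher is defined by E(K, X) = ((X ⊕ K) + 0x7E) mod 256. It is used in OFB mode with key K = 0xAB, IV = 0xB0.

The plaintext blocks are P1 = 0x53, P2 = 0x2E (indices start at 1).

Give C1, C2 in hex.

C1 = 0xCA, C2 = 0x9E

OFB encryption: S_i = E(K, S_{i−1}) with S_{0} = IV; C_i = P_i ⊕ S_i.
C1: S = E(K, 0xB0) = 0x99; 0x53 ⊕ 0x99 = 0xCA.
C2: S = E(K, 0x99) = 0xB0; 0x2E ⊕ 0xB0 = 0x9E.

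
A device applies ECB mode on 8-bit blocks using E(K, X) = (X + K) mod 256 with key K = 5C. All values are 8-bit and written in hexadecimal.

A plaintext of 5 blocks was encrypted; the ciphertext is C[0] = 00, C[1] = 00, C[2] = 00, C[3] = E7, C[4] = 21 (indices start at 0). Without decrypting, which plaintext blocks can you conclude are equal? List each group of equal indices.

P[0] = P[1] = P[2]

ECB encrypts each block independently with the same key, so equal ciphertext blocks imply equal plaintext blocks.
C[0] = C[1] = C[2] = 00, so P[0] = P[1] = P[2].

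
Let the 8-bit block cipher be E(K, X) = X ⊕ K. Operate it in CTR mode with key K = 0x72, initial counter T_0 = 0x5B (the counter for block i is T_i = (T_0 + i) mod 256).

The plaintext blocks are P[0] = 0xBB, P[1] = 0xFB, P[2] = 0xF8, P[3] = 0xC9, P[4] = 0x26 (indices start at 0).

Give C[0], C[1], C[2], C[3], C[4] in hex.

CTR encryption: S_i = E(K, T_i) where T_i is the counter for block i; C_i = P_i ⊕ S_i.
C[0]: T = 0x5B, S = E(K, T) = 0x29; 0xBB ⊕ 0x29 = 0x92.
C[1]: T = 0x5C, S = E(K, T) = 0x2E; 0xFB ⊕ 0x2E = 0xD5.
C[2]: T = 0x5D, S = E(K, T) = 0x2F; 0xF8 ⊕ 0x2F = 0xD7.
C[3]: T = 0x5E, S = E(K, T) = 0x2C; 0xC9 ⊕ 0x2C = 0xE5.
C[4]: T = 0x5F, S = E(K, T) = 0x2D; 0x26 ⊕ 0x2D = 0x0B.

C[0] = 0x92, C[1] = 0xD5, C[2] = 0xD7, C[3] = 0xE5, C[4] = 0x0B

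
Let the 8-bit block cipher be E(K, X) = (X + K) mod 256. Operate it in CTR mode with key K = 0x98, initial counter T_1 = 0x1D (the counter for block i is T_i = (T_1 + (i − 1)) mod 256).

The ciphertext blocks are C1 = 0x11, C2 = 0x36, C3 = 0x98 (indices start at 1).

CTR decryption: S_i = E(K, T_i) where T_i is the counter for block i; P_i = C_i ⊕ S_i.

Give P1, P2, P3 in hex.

P1: T = 0x1D, S = E(K, T) = 0xB5; 0x11 ⊕ 0xB5 = 0xA4.
P2: T = 0x1E, S = E(K, T) = 0xB6; 0x36 ⊕ 0xB6 = 0x80.
P3: T = 0x1F, S = E(K, T) = 0xB7; 0x98 ⊕ 0xB7 = 0x2F.

P1 = 0xA4, P2 = 0x80, P3 = 0x2F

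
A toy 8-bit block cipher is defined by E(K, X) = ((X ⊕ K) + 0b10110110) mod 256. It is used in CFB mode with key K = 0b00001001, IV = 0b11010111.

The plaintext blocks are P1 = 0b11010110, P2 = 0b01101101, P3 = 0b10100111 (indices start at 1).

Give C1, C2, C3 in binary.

CFB encryption: C_i = P_i ⊕ E(K, C_{i−1}), with C_{0} = IV.
C1: E(K, 0b11010111) = 0b10010100; 0b11010110 ⊕ 0b10010100 = 0b01000010.
C2: E(K, 0b01000010) = 0b00000001; 0b01101101 ⊕ 0b00000001 = 0b01101100.
C3: E(K, 0b01101100) = 0b00011011; 0b10100111 ⊕ 0b00011011 = 0b10111100.

C1 = 0b01000010, C2 = 0b01101100, C3 = 0b10111100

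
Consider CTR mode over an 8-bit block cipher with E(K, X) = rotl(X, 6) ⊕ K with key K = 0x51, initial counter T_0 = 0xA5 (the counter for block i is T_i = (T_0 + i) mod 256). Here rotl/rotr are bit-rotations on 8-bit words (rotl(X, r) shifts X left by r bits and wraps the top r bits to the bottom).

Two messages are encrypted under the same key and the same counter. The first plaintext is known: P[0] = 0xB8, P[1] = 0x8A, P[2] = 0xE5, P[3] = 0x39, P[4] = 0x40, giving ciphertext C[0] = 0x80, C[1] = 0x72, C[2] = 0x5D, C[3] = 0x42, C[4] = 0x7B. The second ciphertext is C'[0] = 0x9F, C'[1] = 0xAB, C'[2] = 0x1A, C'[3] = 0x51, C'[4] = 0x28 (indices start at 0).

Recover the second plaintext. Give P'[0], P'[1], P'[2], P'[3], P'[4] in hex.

P'[0] = 0xA7, P'[1] = 0x53, P'[2] = 0xA2, P'[3] = 0x2A, P'[4] = 0x13

In CTR with a reused counter, both messages share the same keystream S_i, so C_i ⊕ C'_i = P_i ⊕ P'_i and thus P'_i = P_i ⊕ C_i ⊕ C'_i.
P'[0]: 0xB8 ⊕ 0x80 ⊕ 0x9F = 0xA7.
P'[1]: 0x8A ⊕ 0x72 ⊕ 0xAB = 0x53.
P'[2]: 0xE5 ⊕ 0x5D ⊕ 0x1A = 0xA2.
P'[3]: 0x39 ⊕ 0x42 ⊕ 0x51 = 0x2A.
P'[4]: 0x40 ⊕ 0x7B ⊕ 0x28 = 0x13.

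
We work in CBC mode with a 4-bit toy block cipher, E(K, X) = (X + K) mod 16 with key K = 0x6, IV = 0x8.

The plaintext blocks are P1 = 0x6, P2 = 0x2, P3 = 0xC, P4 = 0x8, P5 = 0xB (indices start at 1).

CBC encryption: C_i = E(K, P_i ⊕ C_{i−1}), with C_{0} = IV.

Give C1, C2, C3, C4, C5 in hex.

C1: P1 ⊕ 0x8 = 0xE; E(K, 0xE) = 0x4.
C2: P2 ⊕ 0x4 = 0x6; E(K, 0x6) = 0xC.
C3: P3 ⊕ 0xC = 0x0; E(K, 0x0) = 0x6.
C4: P4 ⊕ 0x6 = 0xE; E(K, 0xE) = 0x4.
C5: P5 ⊕ 0x4 = 0xF; E(K, 0xF) = 0x5.

C1 = 0x4, C2 = 0xC, C3 = 0x6, C4 = 0x4, C5 = 0x5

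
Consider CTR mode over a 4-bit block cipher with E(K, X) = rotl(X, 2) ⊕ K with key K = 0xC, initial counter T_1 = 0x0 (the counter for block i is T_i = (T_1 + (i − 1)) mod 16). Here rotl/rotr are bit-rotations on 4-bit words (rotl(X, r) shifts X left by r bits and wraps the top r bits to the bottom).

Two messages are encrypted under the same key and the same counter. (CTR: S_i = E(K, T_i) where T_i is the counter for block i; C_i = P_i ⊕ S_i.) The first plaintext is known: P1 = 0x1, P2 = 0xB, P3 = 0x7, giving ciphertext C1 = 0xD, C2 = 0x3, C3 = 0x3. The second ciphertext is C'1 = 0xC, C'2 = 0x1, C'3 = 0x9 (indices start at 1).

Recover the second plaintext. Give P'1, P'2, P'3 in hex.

P'1 = 0x0, P'2 = 0x9, P'3 = 0xD

In CTR with a reused counter, both messages share the same keystream S_i, so C_i ⊕ C'_i = P_i ⊕ P'_i and thus P'_i = P_i ⊕ C_i ⊕ C'_i.
P'1: 0x1 ⊕ 0xD ⊕ 0xC = 0x0.
P'2: 0xB ⊕ 0x3 ⊕ 0x1 = 0x9.
P'3: 0x7 ⊕ 0x3 ⊕ 0x9 = 0xD.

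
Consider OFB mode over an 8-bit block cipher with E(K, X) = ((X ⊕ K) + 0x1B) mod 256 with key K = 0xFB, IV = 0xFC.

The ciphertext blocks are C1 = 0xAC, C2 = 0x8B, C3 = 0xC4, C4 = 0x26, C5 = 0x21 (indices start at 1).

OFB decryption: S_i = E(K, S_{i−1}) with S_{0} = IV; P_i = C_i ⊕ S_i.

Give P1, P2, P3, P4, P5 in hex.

P1: S = E(K, 0xFC) = 0x22; 0xAC ⊕ 0x22 = 0x8E.
P2: S = E(K, 0x22) = 0xF4; 0x8B ⊕ 0xF4 = 0x7F.
P3: S = E(K, 0xF4) = 0x2A; 0xC4 ⊕ 0x2A = 0xEE.
P4: S = E(K, 0x2A) = 0xEC; 0x26 ⊕ 0xEC = 0xCA.
P5: S = E(K, 0xEC) = 0x32; 0x21 ⊕ 0x32 = 0x13.

P1 = 0x8E, P2 = 0x7F, P3 = 0xEE, P4 = 0xCA, P5 = 0x13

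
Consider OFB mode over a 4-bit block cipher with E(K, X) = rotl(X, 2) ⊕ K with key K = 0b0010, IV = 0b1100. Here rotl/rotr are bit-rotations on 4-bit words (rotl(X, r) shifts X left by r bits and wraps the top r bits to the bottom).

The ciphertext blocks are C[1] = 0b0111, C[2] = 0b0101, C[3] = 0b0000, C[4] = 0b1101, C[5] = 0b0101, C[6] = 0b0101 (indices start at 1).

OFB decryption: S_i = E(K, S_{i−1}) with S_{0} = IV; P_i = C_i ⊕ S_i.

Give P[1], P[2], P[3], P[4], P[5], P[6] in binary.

P[1]: S = E(K, 0b1100) = 0b0001; 0b0111 ⊕ 0b0001 = 0b0110.
P[2]: S = E(K, 0b0001) = 0b0110; 0b0101 ⊕ 0b0110 = 0b0011.
P[3]: S = E(K, 0b0110) = 0b1011; 0b0000 ⊕ 0b1011 = 0b1011.
P[4]: S = E(K, 0b1011) = 0b1100; 0b1101 ⊕ 0b1100 = 0b0001.
P[5]: S = E(K, 0b1100) = 0b0001; 0b0101 ⊕ 0b0001 = 0b0100.
P[6]: S = E(K, 0b0001) = 0b0110; 0b0101 ⊕ 0b0110 = 0b0011.

P[1] = 0b0110, P[2] = 0b0011, P[3] = 0b1011, P[4] = 0b0001, P[5] = 0b0100, P[6] = 0b0011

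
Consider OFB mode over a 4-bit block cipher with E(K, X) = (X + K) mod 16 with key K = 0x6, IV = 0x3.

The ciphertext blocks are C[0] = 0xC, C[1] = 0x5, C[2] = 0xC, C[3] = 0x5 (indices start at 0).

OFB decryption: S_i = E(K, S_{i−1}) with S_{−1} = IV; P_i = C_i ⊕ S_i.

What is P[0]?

P[0]: S = E(K, 0x3) = 0x9; 0xC ⊕ 0x9 = 0x5.

P[0] = 0x5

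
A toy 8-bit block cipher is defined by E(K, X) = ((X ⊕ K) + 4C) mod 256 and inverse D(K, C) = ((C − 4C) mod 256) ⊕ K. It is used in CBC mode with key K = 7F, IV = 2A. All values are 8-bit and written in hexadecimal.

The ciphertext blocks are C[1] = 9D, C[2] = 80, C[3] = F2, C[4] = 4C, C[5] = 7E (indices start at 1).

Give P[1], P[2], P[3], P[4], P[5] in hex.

P[1] = 04, P[2] = D6, P[3] = 59, P[4] = 8D, P[5] = 01

CBC decryption: P_i = D(K, C_i) ⊕ C_{i−1}, with C_{0} = IV.
P[1]: D(K, 9D) = 2E; 2E ⊕ 2A = 04.
P[2]: D(K, 80) = 4B; 4B ⊕ 9D = D6.
P[3]: D(K, F2) = D9; D9 ⊕ 80 = 59.
P[4]: D(K, 4C) = 7F; 7F ⊕ F2 = 8D.
P[5]: D(K, 7E) = 4D; 4D ⊕ 4C = 01.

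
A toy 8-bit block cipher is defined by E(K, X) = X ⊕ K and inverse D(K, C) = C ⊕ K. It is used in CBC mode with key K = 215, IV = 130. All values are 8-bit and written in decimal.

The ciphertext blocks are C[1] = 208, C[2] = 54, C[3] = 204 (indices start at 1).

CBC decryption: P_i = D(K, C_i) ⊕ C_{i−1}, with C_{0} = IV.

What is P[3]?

P[3]: D(K, 204) = 27; 27 ⊕ 54 = 45.

P[3] = 45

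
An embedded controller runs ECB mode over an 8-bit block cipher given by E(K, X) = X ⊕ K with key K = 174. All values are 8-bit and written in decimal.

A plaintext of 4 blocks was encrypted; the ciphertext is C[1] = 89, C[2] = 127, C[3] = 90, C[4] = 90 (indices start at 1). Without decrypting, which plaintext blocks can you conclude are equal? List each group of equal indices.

P[3] = P[4]

ECB encrypts each block independently with the same key, so equal ciphertext blocks imply equal plaintext blocks.
C[3] = C[4] = 90, so P[3] = P[4].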